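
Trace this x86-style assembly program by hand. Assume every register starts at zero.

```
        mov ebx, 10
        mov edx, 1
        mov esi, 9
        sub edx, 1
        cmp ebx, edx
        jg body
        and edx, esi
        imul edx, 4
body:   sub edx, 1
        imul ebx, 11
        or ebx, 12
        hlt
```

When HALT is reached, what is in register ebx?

mov ebx, 10 → ebx=10
mov edx, 1 → edx=1
mov esi, 9 → esi=9
sub edx, 1 → edx=1-1=0
cmp ebx, edx  (cmp 10,0)
jg body: taken
sub edx, 1 → edx=0-1=-1
imul ebx, 11 → ebx=10*11=110
or ebx, 12 → ebx=110|12=110
halt.

110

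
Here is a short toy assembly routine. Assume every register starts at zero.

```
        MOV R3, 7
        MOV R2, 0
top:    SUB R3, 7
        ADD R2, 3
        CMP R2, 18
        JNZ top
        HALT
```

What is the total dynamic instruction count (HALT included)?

27

R3=7
R2=0
R3=7-7=0
R2=0+3=3
CMP R2, 18  (cmp 3,18)
JNZ top: taken
R3=0-7=-7
R2=3+3=6
CMP R2, 18  (cmp 6,18)
JNZ top: taken
R3=(-7)-7=-14
R2=6+3=9
CMP R2, 18  (cmp 9,18)
JNZ top: taken
R3=(-14)-7=-21
R2=9+3=12
CMP R2, 18  (cmp 12,18)
JNZ top: taken
R3=(-21)-7=-28
R2=12+3=15
CMP R2, 18  (cmp 15,18)
JNZ top: taken
R3=(-28)-7=-35
R2=15+3=18
CMP R2, 18  (cmp 18,18)
JNZ top: not taken
halt.
Total executed instructions: 27.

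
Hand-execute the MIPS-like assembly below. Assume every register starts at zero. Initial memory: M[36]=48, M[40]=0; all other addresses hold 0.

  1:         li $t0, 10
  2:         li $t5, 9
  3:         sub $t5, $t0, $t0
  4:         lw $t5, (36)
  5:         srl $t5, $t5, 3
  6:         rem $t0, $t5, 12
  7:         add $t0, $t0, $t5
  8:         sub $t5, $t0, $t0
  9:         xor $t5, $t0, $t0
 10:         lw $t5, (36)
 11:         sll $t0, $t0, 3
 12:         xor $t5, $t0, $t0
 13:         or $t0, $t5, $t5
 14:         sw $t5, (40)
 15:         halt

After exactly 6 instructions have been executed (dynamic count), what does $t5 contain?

li $t0, 10 → $t0=10
li $t5, 9 → $t5=9
sub $t5, $t0, $t0 → $t5=10-10=0
lw $t5, (36) → $t5=M[36]=48
srl $t5, $t5, 3 → $t5=48>>3=6
rem $t0, $t5, 12 → $t0=6%12=6
After step 6: $t5 = 6.

6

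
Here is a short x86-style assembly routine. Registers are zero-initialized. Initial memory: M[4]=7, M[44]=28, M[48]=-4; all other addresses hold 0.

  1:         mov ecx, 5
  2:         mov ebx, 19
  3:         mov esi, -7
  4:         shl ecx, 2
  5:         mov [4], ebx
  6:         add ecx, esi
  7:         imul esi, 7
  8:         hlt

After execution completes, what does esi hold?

-49

ecx=5
ebx=19
esi=-7
ecx=5<<2=20
mov [4], ebx → M[4]=19
ecx=20+(-7)=13
esi=(-7)*7=-49
halt.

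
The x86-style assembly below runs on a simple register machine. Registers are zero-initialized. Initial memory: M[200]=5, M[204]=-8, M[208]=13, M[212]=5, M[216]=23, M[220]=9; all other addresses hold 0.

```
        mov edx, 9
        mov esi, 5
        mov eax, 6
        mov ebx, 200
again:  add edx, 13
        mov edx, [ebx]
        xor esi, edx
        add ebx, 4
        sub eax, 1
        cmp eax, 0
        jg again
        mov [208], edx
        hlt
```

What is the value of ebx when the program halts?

after mov edx, 9: edx=9
after mov esi, 5: esi=5
after mov eax, 6: eax=6
after mov ebx, 200: ebx=200
after add edx, 13: edx=9+13=22
after mov edx, [ebx]: edx=M[200]=5
after xor esi, edx: esi=5^5=0
after add ebx, 4: ebx=200+4=204
after sub eax, 1: eax=6-1=5
cmp eax, 0  (cmp 5,0)
jg again: taken
after add edx, 13: edx=5+13=18
after mov edx, [ebx]: edx=M[204]=-8
after xor esi, edx: esi=0^(-8)=-8
after add ebx, 4: ebx=204+4=208
after sub eax, 1: eax=5-1=4
cmp eax, 0  (cmp 4,0)
jg again: taken
after add edx, 13: edx=(-8)+13=5
after mov edx, [ebx]: edx=M[208]=13
after xor esi, edx: esi=(-8)^13=-11
after add ebx, 4: ebx=208+4=212
after sub eax, 1: eax=4-1=3
cmp eax, 0  (cmp 3,0)
jg again: taken
after add edx, 13: edx=13+13=26
after mov edx, [ebx]: edx=M[212]=5
after xor esi, edx: esi=(-11)^5=-16
after add ebx, 4: ebx=212+4=216
after sub eax, 1: eax=3-1=2
cmp eax, 0  (cmp 2,0)
jg again: taken
after add edx, 13: edx=5+13=18
after mov edx, [ebx]: edx=M[216]=23
after xor esi, edx: esi=(-16)^23=-25
after add ebx, 4: ebx=216+4=220
after sub eax, 1: eax=2-1=1
cmp eax, 0  (cmp 1,0)
jg again: taken
after add edx, 13: edx=23+13=36
after mov edx, [ebx]: edx=M[220]=9
after xor esi, edx: esi=(-25)^9=-18
after add ebx, 4: ebx=220+4=224
after sub eax, 1: eax=1-1=0
cmp eax, 0  (cmp 0,0)
jg again: not taken
mov [208], edx → M[208]=9
halt.

224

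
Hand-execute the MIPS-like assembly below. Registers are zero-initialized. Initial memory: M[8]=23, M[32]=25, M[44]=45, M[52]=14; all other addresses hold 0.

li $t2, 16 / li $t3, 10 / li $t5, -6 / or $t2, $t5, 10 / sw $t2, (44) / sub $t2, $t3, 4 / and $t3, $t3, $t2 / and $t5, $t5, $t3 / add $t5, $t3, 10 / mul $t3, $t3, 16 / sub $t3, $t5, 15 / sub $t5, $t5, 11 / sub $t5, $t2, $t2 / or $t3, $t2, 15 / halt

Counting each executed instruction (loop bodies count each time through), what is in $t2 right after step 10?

6

li $t2, 16 → $t2=16
li $t3, 10 → $t3=10
li $t5, -6 → $t5=-6
or $t2, $t5, 10 → $t2=(-6)|10=-6
sw $t2, (44) → M[44]=-6
sub $t2, $t3, 4 → $t2=10-4=6
and $t3, $t3, $t2 → $t3=10&6=2
and $t5, $t5, $t3 → $t5=(-6)&2=2
add $t5, $t3, 10 → $t5=2+10=12
mul $t3, $t3, 16 → $t3=2*16=32
After step 10: $t2 = 6.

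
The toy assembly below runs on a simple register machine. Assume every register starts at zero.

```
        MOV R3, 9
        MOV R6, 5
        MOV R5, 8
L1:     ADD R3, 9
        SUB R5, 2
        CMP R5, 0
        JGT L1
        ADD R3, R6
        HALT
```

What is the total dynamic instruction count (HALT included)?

R3=9
R6=5
R5=8
R3=9+9=18
R5=8-2=6
CMP R5, 0  (cmp 6,0)
JGT L1: taken
R3=18+9=27
R5=6-2=4
CMP R5, 0  (cmp 4,0)
JGT L1: taken
R3=27+9=36
R5=4-2=2
CMP R5, 0  (cmp 2,0)
JGT L1: taken
R3=36+9=45
R5=2-2=0
CMP R5, 0  (cmp 0,0)
JGT L1: not taken
R3=45+5=50
halt.
Total executed instructions: 21.

21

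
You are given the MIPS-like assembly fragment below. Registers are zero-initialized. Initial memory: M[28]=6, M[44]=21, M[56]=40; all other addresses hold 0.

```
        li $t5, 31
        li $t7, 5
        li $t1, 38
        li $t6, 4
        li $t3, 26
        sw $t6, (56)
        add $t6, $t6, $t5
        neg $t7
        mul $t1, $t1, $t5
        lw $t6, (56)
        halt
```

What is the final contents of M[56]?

after li $t5, 31: $t5=31
after li $t7, 5: $t7=5
after li $t1, 38: $t1=38
after li $t6, 4: $t6=4
after li $t3, 26: $t3=26
sw $t6, (56) → M[56]=4
after add $t6, $t6, $t5: $t6=4+31=35
after neg $t7: $t7=-(5)=-5
after mul $t1, $t1, $t5: $t1=38*31=1178
after lw $t6, (56): $t6=M[56]=4
halt.

4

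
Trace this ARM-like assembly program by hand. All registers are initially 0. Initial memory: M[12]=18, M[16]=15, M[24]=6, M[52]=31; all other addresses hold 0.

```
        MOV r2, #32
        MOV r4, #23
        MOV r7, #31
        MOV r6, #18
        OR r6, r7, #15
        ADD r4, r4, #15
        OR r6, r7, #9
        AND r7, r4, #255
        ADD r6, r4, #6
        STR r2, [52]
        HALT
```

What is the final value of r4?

MOV r2, #32 → r2=32
MOV r4, #23 → r4=23
MOV r7, #31 → r7=31
MOV r6, #18 → r6=18
OR r6, r7, #15 → r6=31|15=31
ADD r4, r4, #15 → r4=23+15=38
OR r6, r7, #9 → r6=31|9=31
AND r7, r4, #255 → r7=38&255=38
ADD r6, r4, #6 → r6=38+6=44
STR r2, [52] → M[52]=32
halt.

38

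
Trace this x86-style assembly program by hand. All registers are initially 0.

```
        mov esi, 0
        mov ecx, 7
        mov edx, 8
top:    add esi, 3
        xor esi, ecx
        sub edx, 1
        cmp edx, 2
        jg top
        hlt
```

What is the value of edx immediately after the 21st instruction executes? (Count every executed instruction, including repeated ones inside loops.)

4

esi=0
ecx=7
edx=8
esi=0+3=3
esi=3^7=4
edx=8-1=7
cmp edx, 2  (cmp 7,2)
jg top: taken
esi=4+3=7
esi=7^7=0
edx=7-1=6
cmp edx, 2  (cmp 6,2)
jg top: taken
esi=0+3=3
esi=3^7=4
edx=6-1=5
cmp edx, 2  (cmp 5,2)
jg top: taken
esi=4+3=7
esi=7^7=0
edx=5-1=4
After step 21: edx = 4.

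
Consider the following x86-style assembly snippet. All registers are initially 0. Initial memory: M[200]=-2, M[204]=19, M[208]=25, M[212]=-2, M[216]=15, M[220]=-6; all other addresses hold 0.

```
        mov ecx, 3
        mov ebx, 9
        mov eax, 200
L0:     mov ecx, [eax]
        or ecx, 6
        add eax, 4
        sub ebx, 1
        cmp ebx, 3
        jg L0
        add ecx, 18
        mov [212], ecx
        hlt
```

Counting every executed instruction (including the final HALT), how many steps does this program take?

after mov ecx, 3: ecx=3
after mov ebx, 9: ebx=9
after mov eax, 200: eax=200
after mov ecx, [eax]: ecx=M[200]=-2
after or ecx, 6: ecx=(-2)|6=-2
after add eax, 4: eax=200+4=204
after sub ebx, 1: ebx=9-1=8
cmp ebx, 3  (cmp 8,3)
jg L0: taken
after mov ecx, [eax]: ecx=M[204]=19
after or ecx, 6: ecx=19|6=23
after add eax, 4: eax=204+4=208
after sub ebx, 1: ebx=8-1=7
cmp ebx, 3  (cmp 7,3)
jg L0: taken
after mov ecx, [eax]: ecx=M[208]=25
after or ecx, 6: ecx=25|6=31
after add eax, 4: eax=208+4=212
after sub ebx, 1: ebx=7-1=6
cmp ebx, 3  (cmp 6,3)
jg L0: taken
after mov ecx, [eax]: ecx=M[212]=-2
after or ecx, 6: ecx=(-2)|6=-2
after add eax, 4: eax=212+4=216
after sub ebx, 1: ebx=6-1=5
cmp ebx, 3  (cmp 5,3)
jg L0: taken
after mov ecx, [eax]: ecx=M[216]=15
after or ecx, 6: ecx=15|6=15
after add eax, 4: eax=216+4=220
after sub ebx, 1: ebx=5-1=4
cmp ebx, 3  (cmp 4,3)
jg L0: taken
after mov ecx, [eax]: ecx=M[220]=-6
after or ecx, 6: ecx=(-6)|6=-2
after add eax, 4: eax=220+4=224
after sub ebx, 1: ebx=4-1=3
cmp ebx, 3  (cmp 3,3)
jg L0: not taken
after add ecx, 18: ecx=(-2)+18=16
mov [212], ecx → M[212]=16
halt.
Total executed instructions: 42.

42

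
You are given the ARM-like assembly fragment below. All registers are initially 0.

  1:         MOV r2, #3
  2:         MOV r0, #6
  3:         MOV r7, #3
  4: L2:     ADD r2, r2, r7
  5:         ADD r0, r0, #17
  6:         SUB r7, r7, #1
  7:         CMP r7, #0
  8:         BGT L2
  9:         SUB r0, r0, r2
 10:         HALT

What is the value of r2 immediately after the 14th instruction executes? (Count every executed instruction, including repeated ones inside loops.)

9

MOV r2, #3 → r2=3
MOV r0, #6 → r0=6
MOV r7, #3 → r7=3
ADD r2, r2, r7 → r2=3+3=6
ADD r0, r0, #17 → r0=6+17=23
SUB r7, r7, #1 → r7=3-1=2
CMP r7, #0  (cmp 2,0)
BGT L2: taken
ADD r2, r2, r7 → r2=6+2=8
ADD r0, r0, #17 → r0=23+17=40
SUB r7, r7, #1 → r7=2-1=1
CMP r7, #0  (cmp 1,0)
BGT L2: taken
ADD r2, r2, r7 → r2=8+1=9
After step 14: r2 = 9.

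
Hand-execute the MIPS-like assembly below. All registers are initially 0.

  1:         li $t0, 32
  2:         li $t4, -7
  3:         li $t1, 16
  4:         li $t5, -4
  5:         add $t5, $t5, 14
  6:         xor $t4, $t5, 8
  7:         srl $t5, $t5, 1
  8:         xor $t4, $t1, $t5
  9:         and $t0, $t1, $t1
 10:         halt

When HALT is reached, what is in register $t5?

5

li $t0, 32 → $t0=32
li $t4, -7 → $t4=-7
li $t1, 16 → $t1=16
li $t5, -4 → $t5=-4
add $t5, $t5, 14 → $t5=(-4)+14=10
xor $t4, $t5, 8 → $t4=10^8=2
srl $t5, $t5, 1 → $t5=10>>1=5
xor $t4, $t1, $t5 → $t4=16^5=21
and $t0, $t1, $t1 → $t0=16&16=16
halt.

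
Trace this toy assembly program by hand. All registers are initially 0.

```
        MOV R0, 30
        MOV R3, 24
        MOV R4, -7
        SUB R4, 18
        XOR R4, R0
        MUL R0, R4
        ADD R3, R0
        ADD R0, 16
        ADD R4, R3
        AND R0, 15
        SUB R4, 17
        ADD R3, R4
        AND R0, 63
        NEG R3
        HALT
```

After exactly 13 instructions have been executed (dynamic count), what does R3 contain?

-396

R0=30
R3=24
R4=-7
R4=(-7)-18=-25
R4=(-25)^30=-7
R0=30*(-7)=-210
R3=24+(-210)=-186
R0=(-210)+16=-194
R4=(-7)+(-186)=-193
R0=(-194)&15=14
R4=(-193)-17=-210
R3=(-186)+(-210)=-396
R0=14&63=14
After step 13: R3 = -396.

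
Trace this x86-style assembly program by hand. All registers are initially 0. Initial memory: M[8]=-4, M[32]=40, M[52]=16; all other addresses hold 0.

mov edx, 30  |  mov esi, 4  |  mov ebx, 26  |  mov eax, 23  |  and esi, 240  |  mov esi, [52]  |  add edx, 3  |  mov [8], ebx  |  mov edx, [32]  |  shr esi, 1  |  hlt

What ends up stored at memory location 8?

26

edx=30
esi=4
ebx=26
eax=23
esi=4&240=0
esi=M[52]=16
edx=30+3=33
mov [8], ebx → M[8]=26
edx=M[32]=40
esi=16>>1=8
halt.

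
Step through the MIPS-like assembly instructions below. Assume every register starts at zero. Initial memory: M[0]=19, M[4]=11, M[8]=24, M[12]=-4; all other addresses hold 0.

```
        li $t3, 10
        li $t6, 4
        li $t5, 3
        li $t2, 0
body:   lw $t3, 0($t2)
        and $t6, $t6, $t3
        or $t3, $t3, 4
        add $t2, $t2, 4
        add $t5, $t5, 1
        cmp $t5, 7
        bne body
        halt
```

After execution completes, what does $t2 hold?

after li $t3, 10: $t3=10
after li $t6, 4: $t6=4
after li $t5, 3: $t5=3
after li $t2, 0: $t2=0
after lw $t3, 0($t2): $t3=M[0]=19
after and $t6, $t6, $t3: $t6=4&19=0
after or $t3, $t3, 4: $t3=19|4=23
after add $t2, $t2, 4: $t2=0+4=4
after add $t5, $t5, 1: $t5=3+1=4
cmp $t5, 7  (cmp 4,7)
bne body: taken
after lw $t3, 0($t2): $t3=M[4]=11
after and $t6, $t6, $t3: $t6=0&11=0
after or $t3, $t3, 4: $t3=11|4=15
after add $t2, $t2, 4: $t2=4+4=8
after add $t5, $t5, 1: $t5=4+1=5
cmp $t5, 7  (cmp 5,7)
bne body: taken
after lw $t3, 0($t2): $t3=M[8]=24
after and $t6, $t6, $t3: $t6=0&24=0
after or $t3, $t3, 4: $t3=24|4=28
after add $t2, $t2, 4: $t2=8+4=12
after add $t5, $t5, 1: $t5=5+1=6
cmp $t5, 7  (cmp 6,7)
bne body: taken
after lw $t3, 0($t2): $t3=M[12]=-4
after and $t6, $t6, $t3: $t6=0&(-4)=0
after or $t3, $t3, 4: $t3=(-4)|4=-4
after add $t2, $t2, 4: $t2=12+4=16
after add $t5, $t5, 1: $t5=6+1=7
cmp $t5, 7  (cmp 7,7)
bne body: not taken
halt.

16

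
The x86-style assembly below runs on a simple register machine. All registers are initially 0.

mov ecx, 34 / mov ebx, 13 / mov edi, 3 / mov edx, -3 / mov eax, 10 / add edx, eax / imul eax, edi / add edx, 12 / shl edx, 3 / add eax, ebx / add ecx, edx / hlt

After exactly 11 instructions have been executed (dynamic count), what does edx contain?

ecx=34
ebx=13
edi=3
edx=-3
eax=10
edx=(-3)+10=7
eax=10*3=30
edx=7+12=19
edx=19<<3=152
eax=30+13=43
ecx=34+152=186
After step 11: edx = 152.

152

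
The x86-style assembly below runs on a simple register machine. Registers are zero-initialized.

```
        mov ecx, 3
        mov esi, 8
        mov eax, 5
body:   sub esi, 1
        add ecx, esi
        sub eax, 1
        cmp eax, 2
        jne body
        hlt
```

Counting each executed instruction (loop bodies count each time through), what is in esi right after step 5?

7

ecx=3
esi=8
eax=5
esi=8-1=7
ecx=3+7=10
After step 5: esi = 7.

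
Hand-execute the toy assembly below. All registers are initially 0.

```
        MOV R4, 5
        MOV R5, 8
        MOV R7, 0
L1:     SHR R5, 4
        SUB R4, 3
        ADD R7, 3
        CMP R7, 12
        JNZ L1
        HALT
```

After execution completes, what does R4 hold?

-7

R4=5
R5=8
R7=0
R5=8>>4=0
R4=5-3=2
R7=0+3=3
CMP R7, 12  (cmp 3,12)
JNZ L1: taken
R5=0>>4=0
R4=2-3=-1
R7=3+3=6
CMP R7, 12  (cmp 6,12)
JNZ L1: taken
R5=0>>4=0
R4=(-1)-3=-4
R7=6+3=9
CMP R7, 12  (cmp 9,12)
JNZ L1: taken
R5=0>>4=0
R4=(-4)-3=-7
R7=9+3=12
CMP R7, 12  (cmp 12,12)
JNZ L1: not taken
halt.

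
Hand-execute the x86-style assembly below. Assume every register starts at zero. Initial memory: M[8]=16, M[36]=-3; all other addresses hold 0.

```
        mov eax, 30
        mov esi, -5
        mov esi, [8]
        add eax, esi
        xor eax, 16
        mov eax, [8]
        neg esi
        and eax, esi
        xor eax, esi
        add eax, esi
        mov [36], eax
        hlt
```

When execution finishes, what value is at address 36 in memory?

-48

mov eax, 30 → eax=30
mov esi, -5 → esi=-5
mov esi, [8] → esi=M[8]=16
add eax, esi → eax=30+16=46
xor eax, 16 → eax=46^16=62
mov eax, [8] → eax=M[8]=16
neg esi → esi=-(16)=-16
and eax, esi → eax=16&(-16)=16
xor eax, esi → eax=16^(-16)=-32
add eax, esi → eax=(-32)+(-16)=-48
mov [36], eax → M[36]=-48
halt.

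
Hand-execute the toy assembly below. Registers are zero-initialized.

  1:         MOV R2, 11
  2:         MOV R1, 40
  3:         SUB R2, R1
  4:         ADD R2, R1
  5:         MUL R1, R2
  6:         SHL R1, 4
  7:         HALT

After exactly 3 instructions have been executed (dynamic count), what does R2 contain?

-29

MOV R2, 11 → R2=11
MOV R1, 40 → R1=40
SUB R2, R1 → R2=11-40=-29
After step 3: R2 = -29.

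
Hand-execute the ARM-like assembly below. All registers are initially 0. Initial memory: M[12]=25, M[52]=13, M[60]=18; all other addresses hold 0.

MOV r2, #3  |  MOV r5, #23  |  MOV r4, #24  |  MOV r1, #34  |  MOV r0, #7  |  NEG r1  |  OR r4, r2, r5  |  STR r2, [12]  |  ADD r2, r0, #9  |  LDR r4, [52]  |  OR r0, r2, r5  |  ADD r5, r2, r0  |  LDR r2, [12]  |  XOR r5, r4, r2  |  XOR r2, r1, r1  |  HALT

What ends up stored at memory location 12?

3

after MOV r2, #3: r2=3
after MOV r5, #23: r5=23
after MOV r4, #24: r4=24
after MOV r1, #34: r1=34
after MOV r0, #7: r0=7
after NEG r1: r1=-(34)=-34
after OR r4, r2, r5: r4=3|23=23
STR r2, [12] → M[12]=3
after ADD r2, r0, #9: r2=7+9=16
after LDR r4, [52]: r4=M[52]=13
after OR r0, r2, r5: r0=16|23=23
after ADD r5, r2, r0: r5=16+23=39
after LDR r2, [12]: r2=M[12]=3
after XOR r5, r4, r2: r5=13^3=14
after XOR r2, r1, r1: r2=(-34)^(-34)=0
halt.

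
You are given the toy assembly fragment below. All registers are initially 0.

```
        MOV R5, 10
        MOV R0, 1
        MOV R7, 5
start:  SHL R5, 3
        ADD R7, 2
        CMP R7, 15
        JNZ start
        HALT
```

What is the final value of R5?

MOV R5, 10 → R5=10
MOV R0, 1 → R0=1
MOV R7, 5 → R7=5
SHL R5, 3 → R5=10<<3=80
ADD R7, 2 → R7=5+2=7
CMP R7, 15  (cmp 7,15)
JNZ start: taken
SHL R5, 3 → R5=80<<3=640
ADD R7, 2 → R7=7+2=9
CMP R7, 15  (cmp 9,15)
JNZ start: taken
SHL R5, 3 → R5=640<<3=5120
ADD R7, 2 → R7=9+2=11
CMP R7, 15  (cmp 11,15)
JNZ start: taken
SHL R5, 3 → R5=5120<<3=40960
ADD R7, 2 → R7=11+2=13
CMP R7, 15  (cmp 13,15)
JNZ start: taken
SHL R5, 3 → R5=40960<<3=327680
ADD R7, 2 → R7=13+2=15
CMP R7, 15  (cmp 15,15)
JNZ start: not taken
halt.

327680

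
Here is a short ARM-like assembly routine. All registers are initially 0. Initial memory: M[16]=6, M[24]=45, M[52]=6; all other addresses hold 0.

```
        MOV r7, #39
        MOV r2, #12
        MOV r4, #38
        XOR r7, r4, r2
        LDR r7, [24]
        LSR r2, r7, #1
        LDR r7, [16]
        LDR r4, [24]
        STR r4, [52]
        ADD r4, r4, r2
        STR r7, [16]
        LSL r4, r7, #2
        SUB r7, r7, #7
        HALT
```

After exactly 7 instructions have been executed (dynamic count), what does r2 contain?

22

r7=39
r2=12
r4=38
r7=38^12=42
r7=M[24]=45
r2=45>>1=22
r7=M[16]=6
After step 7: r2 = 22.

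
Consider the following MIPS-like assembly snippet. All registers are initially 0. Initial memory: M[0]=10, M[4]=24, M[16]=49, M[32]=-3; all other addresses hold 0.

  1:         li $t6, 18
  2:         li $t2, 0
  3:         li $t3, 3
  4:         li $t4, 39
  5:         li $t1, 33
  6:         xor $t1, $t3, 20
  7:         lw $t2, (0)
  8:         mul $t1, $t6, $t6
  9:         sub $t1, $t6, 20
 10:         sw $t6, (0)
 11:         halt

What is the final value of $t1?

-2

after li $t6, 18: $t6=18
after li $t2, 0: $t2=0
after li $t3, 3: $t3=3
after li $t4, 39: $t4=39
after li $t1, 33: $t1=33
after xor $t1, $t3, 20: $t1=3^20=23
after lw $t2, (0): $t2=M[0]=10
after mul $t1, $t6, $t6: $t1=18*18=324
after sub $t1, $t6, 20: $t1=18-20=-2
sw $t6, (0) → M[0]=18
halt.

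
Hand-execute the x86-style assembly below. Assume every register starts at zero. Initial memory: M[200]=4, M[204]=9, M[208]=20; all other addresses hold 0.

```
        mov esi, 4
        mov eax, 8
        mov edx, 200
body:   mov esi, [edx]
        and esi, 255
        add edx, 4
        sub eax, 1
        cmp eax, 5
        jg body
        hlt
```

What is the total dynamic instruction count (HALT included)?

22

after mov esi, 4: esi=4
after mov eax, 8: eax=8
after mov edx, 200: edx=200
after mov esi, [edx]: esi=M[200]=4
after and esi, 255: esi=4&255=4
after add edx, 4: edx=200+4=204
after sub eax, 1: eax=8-1=7
cmp eax, 5  (cmp 7,5)
jg body: taken
after mov esi, [edx]: esi=M[204]=9
after and esi, 255: esi=9&255=9
after add edx, 4: edx=204+4=208
after sub eax, 1: eax=7-1=6
cmp eax, 5  (cmp 6,5)
jg body: taken
after mov esi, [edx]: esi=M[208]=20
after and esi, 255: esi=20&255=20
after add edx, 4: edx=208+4=212
after sub eax, 1: eax=6-1=5
cmp eax, 5  (cmp 5,5)
jg body: not taken
halt.
Total executed instructions: 22.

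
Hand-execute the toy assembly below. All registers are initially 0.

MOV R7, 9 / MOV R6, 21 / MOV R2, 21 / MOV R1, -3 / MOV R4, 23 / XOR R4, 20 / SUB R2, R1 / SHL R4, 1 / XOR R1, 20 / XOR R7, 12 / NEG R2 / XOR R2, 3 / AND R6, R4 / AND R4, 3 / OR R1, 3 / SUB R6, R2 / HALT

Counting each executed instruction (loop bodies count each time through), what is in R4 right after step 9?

6

R7=9
R6=21
R2=21
R1=-3
R4=23
R4=23^20=3
R2=21-(-3)=24
R4=3<<1=6
R1=(-3)^20=-23
After step 9: R4 = 6.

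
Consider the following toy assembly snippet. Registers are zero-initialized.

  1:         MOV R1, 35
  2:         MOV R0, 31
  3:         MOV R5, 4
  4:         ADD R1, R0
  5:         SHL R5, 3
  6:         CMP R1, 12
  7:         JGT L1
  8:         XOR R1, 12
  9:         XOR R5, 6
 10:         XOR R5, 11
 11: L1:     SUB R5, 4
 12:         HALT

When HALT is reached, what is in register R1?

after MOV R1, 35: R1=35
after MOV R0, 31: R0=31
after MOV R5, 4: R5=4
after ADD R1, R0: R1=35+31=66
after SHL R5, 3: R5=4<<3=32
CMP R1, 12  (cmp 66,12)
JGT L1: taken
after SUB R5, 4: R5=32-4=28
halt.

66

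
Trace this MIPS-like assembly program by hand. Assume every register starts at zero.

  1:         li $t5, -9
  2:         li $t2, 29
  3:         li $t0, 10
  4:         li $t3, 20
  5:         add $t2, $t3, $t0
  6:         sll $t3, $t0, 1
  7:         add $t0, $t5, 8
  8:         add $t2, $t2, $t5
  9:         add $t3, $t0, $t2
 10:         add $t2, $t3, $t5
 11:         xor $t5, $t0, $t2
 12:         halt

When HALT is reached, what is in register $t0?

$t5=-9
$t2=29
$t0=10
$t3=20
$t2=20+10=30
$t3=10<<1=20
$t0=(-9)+8=-1
$t2=30+(-9)=21
$t3=(-1)+21=20
$t2=20+(-9)=11
$t5=(-1)^11=-12
halt.

-1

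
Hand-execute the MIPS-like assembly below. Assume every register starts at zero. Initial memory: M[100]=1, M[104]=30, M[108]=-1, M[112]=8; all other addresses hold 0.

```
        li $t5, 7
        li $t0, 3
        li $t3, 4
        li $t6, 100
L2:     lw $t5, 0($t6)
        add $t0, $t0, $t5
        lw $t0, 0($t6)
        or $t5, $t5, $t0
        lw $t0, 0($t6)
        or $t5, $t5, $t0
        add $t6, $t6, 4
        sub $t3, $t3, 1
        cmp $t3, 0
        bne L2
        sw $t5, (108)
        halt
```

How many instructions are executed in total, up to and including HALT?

after li $t5, 7: $t5=7
after li $t0, 3: $t0=3
after li $t3, 4: $t3=4
after li $t6, 100: $t6=100
after lw $t5, 0($t6): $t5=M[100]=1
after add $t0, $t0, $t5: $t0=3+1=4
after lw $t0, 0($t6): $t0=M[100]=1
after or $t5, $t5, $t0: $t5=1|1=1
after lw $t0, 0($t6): $t0=M[100]=1
after or $t5, $t5, $t0: $t5=1|1=1
after add $t6, $t6, 4: $t6=100+4=104
after sub $t3, $t3, 1: $t3=4-1=3
cmp $t3, 0  (cmp 3,0)
bne L2: taken
after lw $t5, 0($t6): $t5=M[104]=30
after add $t0, $t0, $t5: $t0=1+30=31
after lw $t0, 0($t6): $t0=M[104]=30
after or $t5, $t5, $t0: $t5=30|30=30
after lw $t0, 0($t6): $t0=M[104]=30
after or $t5, $t5, $t0: $t5=30|30=30
after add $t6, $t6, 4: $t6=104+4=108
after sub $t3, $t3, 1: $t3=3-1=2
cmp $t3, 0  (cmp 2,0)
bne L2: taken
after lw $t5, 0($t6): $t5=M[108]=-1
after add $t0, $t0, $t5: $t0=30+(-1)=29
after lw $t0, 0($t6): $t0=M[108]=-1
after or $t5, $t5, $t0: $t5=(-1)|(-1)=-1
after lw $t0, 0($t6): $t0=M[108]=-1
after or $t5, $t5, $t0: $t5=(-1)|(-1)=-1
after add $t6, $t6, 4: $t6=108+4=112
after sub $t3, $t3, 1: $t3=2-1=1
cmp $t3, 0  (cmp 1,0)
bne L2: taken
after lw $t5, 0($t6): $t5=M[112]=8
after add $t0, $t0, $t5: $t0=(-1)+8=7
after lw $t0, 0($t6): $t0=M[112]=8
after or $t5, $t5, $t0: $t5=8|8=8
after lw $t0, 0($t6): $t0=M[112]=8
after or $t5, $t5, $t0: $t5=8|8=8
after add $t6, $t6, 4: $t6=112+4=116
after sub $t3, $t3, 1: $t3=1-1=0
cmp $t3, 0  (cmp 0,0)
bne L2: not taken
sw $t5, (108) → M[108]=8
halt.
Total executed instructions: 46.

46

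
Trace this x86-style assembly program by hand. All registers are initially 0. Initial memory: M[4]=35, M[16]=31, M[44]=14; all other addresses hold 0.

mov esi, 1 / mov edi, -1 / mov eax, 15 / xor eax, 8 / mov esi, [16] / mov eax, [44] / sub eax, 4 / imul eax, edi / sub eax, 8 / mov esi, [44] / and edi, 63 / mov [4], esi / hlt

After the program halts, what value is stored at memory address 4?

mov esi, 1 → esi=1
mov edi, -1 → edi=-1
mov eax, 15 → eax=15
xor eax, 8 → eax=15^8=7
mov esi, [16] → esi=M[16]=31
mov eax, [44] → eax=M[44]=14
sub eax, 4 → eax=14-4=10
imul eax, edi → eax=10*(-1)=-10
sub eax, 8 → eax=(-10)-8=-18
mov esi, [44] → esi=M[44]=14
and edi, 63 → edi=(-1)&63=63
mov [4], esi → M[4]=14
halt.

14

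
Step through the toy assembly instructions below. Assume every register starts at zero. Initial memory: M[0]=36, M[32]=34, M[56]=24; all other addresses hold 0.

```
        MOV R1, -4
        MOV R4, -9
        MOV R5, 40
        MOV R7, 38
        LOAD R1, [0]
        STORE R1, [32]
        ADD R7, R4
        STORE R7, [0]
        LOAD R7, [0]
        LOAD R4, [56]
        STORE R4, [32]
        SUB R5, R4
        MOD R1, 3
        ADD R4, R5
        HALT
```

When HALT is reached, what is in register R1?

after MOV R1, -4: R1=-4
after MOV R4, -9: R4=-9
after MOV R5, 40: R5=40
after MOV R7, 38: R7=38
after LOAD R1, [0]: R1=M[0]=36
STORE R1, [32] → M[32]=36
after ADD R7, R4: R7=38+(-9)=29
STORE R7, [0] → M[0]=29
after LOAD R7, [0]: R7=M[0]=29
after LOAD R4, [56]: R4=M[56]=24
STORE R4, [32] → M[32]=24
after SUB R5, R4: R5=40-24=16
after MOD R1, 3: R1=36%3=0
after ADD R4, R5: R4=24+16=40
halt.

0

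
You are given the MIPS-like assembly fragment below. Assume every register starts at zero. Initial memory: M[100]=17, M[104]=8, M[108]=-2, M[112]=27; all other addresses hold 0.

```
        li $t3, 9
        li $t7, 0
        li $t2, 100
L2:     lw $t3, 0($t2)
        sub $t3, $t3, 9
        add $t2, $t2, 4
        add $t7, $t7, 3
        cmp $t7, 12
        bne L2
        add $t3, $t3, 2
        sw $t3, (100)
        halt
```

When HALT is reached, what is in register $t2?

$t3=9
$t7=0
$t2=100
$t3=M[100]=17
$t3=17-9=8
$t2=100+4=104
$t7=0+3=3
cmp $t7, 12  (cmp 3,12)
bne L2: taken
$t3=M[104]=8
$t3=8-9=-1
$t2=104+4=108
$t7=3+3=6
cmp $t7, 12  (cmp 6,12)
bne L2: taken
$t3=M[108]=-2
$t3=(-2)-9=-11
$t2=108+4=112
$t7=6+3=9
cmp $t7, 12  (cmp 9,12)
bne L2: taken
$t3=M[112]=27
$t3=27-9=18
$t2=112+4=116
$t7=9+3=12
cmp $t7, 12  (cmp 12,12)
bne L2: not taken
$t3=18+2=20
sw $t3, (100) → M[100]=20
halt.

116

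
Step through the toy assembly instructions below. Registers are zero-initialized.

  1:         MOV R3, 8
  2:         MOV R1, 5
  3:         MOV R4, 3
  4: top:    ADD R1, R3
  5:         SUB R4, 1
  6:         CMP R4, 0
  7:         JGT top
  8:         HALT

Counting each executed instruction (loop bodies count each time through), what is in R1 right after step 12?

29

after MOV R3, 8: R3=8
after MOV R1, 5: R1=5
after MOV R4, 3: R4=3
after ADD R1, R3: R1=5+8=13
after SUB R4, 1: R4=3-1=2
CMP R4, 0  (cmp 2,0)
JGT top: taken
after ADD R1, R3: R1=13+8=21
after SUB R4, 1: R4=2-1=1
CMP R4, 0  (cmp 1,0)
JGT top: taken
after ADD R1, R3: R1=21+8=29
After step 12: R1 = 29.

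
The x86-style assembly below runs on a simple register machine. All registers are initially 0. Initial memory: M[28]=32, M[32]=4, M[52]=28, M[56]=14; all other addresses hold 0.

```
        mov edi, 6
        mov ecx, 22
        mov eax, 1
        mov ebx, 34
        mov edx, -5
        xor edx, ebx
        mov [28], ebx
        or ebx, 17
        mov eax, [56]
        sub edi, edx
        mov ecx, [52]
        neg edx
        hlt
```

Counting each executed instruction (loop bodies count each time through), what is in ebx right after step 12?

51

after mov edi, 6: edi=6
after mov ecx, 22: ecx=22
after mov eax, 1: eax=1
after mov ebx, 34: ebx=34
after mov edx, -5: edx=-5
after xor edx, ebx: edx=(-5)^34=-39
mov [28], ebx → M[28]=34
after or ebx, 17: ebx=34|17=51
after mov eax, [56]: eax=M[56]=14
after sub edi, edx: edi=6-(-39)=45
after mov ecx, [52]: ecx=M[52]=28
after neg edx: edx=-(-39)=39
After step 12: ebx = 51.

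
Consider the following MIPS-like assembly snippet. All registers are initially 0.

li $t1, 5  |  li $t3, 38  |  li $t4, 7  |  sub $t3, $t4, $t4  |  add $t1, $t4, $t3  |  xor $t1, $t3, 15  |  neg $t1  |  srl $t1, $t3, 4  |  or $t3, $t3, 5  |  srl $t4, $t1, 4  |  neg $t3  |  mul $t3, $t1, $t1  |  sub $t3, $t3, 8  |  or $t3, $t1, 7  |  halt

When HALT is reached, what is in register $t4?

0

after li $t1, 5: $t1=5
after li $t3, 38: $t3=38
after li $t4, 7: $t4=7
after sub $t3, $t4, $t4: $t3=7-7=0
after add $t1, $t4, $t3: $t1=7+0=7
after xor $t1, $t3, 15: $t1=0^15=15
after neg $t1: $t1=-(15)=-15
after srl $t1, $t3, 4: $t1=0>>4=0
after or $t3, $t3, 5: $t3=0|5=5
after srl $t4, $t1, 4: $t4=0>>4=0
after neg $t3: $t3=-(5)=-5
after mul $t3, $t1, $t1: $t3=0*0=0
after sub $t3, $t3, 8: $t3=0-8=-8
after or $t3, $t1, 7: $t3=0|7=7
halt.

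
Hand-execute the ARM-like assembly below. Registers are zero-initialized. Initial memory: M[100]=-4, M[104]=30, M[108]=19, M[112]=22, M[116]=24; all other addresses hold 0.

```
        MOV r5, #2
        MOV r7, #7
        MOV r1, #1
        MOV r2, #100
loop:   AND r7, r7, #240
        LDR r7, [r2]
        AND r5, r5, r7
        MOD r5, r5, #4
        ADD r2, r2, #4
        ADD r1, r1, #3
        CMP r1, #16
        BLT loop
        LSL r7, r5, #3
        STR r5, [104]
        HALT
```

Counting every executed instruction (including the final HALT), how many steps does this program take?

after MOV r5, #2: r5=2
after MOV r7, #7: r7=7
after MOV r1, #1: r1=1
after MOV r2, #100: r2=100
after AND r7, r7, #240: r7=7&240=0
after LDR r7, [r2]: r7=M[100]=-4
after AND r5, r5, r7: r5=2&(-4)=0
after MOD r5, r5, #4: r5=0%4=0
after ADD r2, r2, #4: r2=100+4=104
after ADD r1, r1, #3: r1=1+3=4
CMP r1, #16  (cmp 4,16)
BLT loop: taken
after AND r7, r7, #240: r7=(-4)&240=240
after LDR r7, [r2]: r7=M[104]=30
after AND r5, r5, r7: r5=0&30=0
after MOD r5, r5, #4: r5=0%4=0
after ADD r2, r2, #4: r2=104+4=108
after ADD r1, r1, #3: r1=4+3=7
CMP r1, #16  (cmp 7,16)
BLT loop: taken
after AND r7, r7, #240: r7=30&240=16
after LDR r7, [r2]: r7=M[108]=19
after AND r5, r5, r7: r5=0&19=0
after MOD r5, r5, #4: r5=0%4=0
after ADD r2, r2, #4: r2=108+4=112
after ADD r1, r1, #3: r1=7+3=10
CMP r1, #16  (cmp 10,16)
BLT loop: taken
after AND r7, r7, #240: r7=19&240=16
after LDR r7, [r2]: r7=M[112]=22
after AND r5, r5, r7: r5=0&22=0
after MOD r5, r5, #4: r5=0%4=0
after ADD r2, r2, #4: r2=112+4=116
after ADD r1, r1, #3: r1=10+3=13
CMP r1, #16  (cmp 13,16)
BLT loop: taken
after AND r7, r7, #240: r7=22&240=16
after LDR r7, [r2]: r7=M[116]=24
after AND r5, r5, r7: r5=0&24=0
after MOD r5, r5, #4: r5=0%4=0
after ADD r2, r2, #4: r2=116+4=120
after ADD r1, r1, #3: r1=13+3=16
CMP r1, #16  (cmp 16,16)
BLT loop: not taken
after LSL r7, r5, #3: r7=0<<3=0
STR r5, [104] → M[104]=0
halt.
Total executed instructions: 47.

47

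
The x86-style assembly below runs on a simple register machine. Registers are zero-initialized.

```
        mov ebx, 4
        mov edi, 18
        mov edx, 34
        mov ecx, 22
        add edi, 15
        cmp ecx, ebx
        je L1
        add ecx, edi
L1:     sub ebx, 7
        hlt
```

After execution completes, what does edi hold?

mov ebx, 4 → ebx=4
mov edi, 18 → edi=18
mov edx, 34 → edx=34
mov ecx, 22 → ecx=22
add edi, 15 → edi=18+15=33
cmp ecx, ebx  (cmp 22,4)
je L1: not taken
add ecx, edi → ecx=22+33=55
sub ebx, 7 → ebx=4-7=-3
halt.

33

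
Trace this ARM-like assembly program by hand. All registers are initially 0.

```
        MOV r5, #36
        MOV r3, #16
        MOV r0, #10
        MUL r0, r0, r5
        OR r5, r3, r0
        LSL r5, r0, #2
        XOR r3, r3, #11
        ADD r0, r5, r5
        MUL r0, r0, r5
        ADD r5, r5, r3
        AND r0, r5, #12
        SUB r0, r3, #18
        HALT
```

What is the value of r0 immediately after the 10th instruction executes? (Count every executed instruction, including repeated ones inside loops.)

r5=36
r3=16
r0=10
r0=10*36=360
r5=16|360=376
r5=360<<2=1440
r3=16^11=27
r0=1440+1440=2880
r0=2880*1440=4147200
r5=1440+27=1467
After step 10: r0 = 4147200.

4147200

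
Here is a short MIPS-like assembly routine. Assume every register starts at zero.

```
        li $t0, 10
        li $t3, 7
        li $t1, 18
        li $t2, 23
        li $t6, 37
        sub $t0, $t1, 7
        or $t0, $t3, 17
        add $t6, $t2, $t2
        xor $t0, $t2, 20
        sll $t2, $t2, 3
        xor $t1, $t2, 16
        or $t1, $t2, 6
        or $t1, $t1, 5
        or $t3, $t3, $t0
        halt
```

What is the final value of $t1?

191

$t0=10
$t3=7
$t1=18
$t2=23
$t6=37
$t0=18-7=11
$t0=7|17=23
$t6=23+23=46
$t0=23^20=3
$t2=23<<3=184
$t1=184^16=168
$t1=184|6=190
$t1=190|5=191
$t3=7|3=7
halt.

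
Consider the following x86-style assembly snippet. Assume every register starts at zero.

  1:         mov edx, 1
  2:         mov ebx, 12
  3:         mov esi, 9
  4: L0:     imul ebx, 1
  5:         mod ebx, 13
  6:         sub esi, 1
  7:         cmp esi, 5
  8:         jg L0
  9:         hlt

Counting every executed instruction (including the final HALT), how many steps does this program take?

after mov edx, 1: edx=1
after mov ebx, 12: ebx=12
after mov esi, 9: esi=9
after imul ebx, 1: ebx=12*1=12
after mod ebx, 13: ebx=12%13=12
after sub esi, 1: esi=9-1=8
cmp esi, 5  (cmp 8,5)
jg L0: taken
after imul ebx, 1: ebx=12*1=12
after mod ebx, 13: ebx=12%13=12
after sub esi, 1: esi=8-1=7
cmp esi, 5  (cmp 7,5)
jg L0: taken
after imul ebx, 1: ebx=12*1=12
after mod ebx, 13: ebx=12%13=12
after sub esi, 1: esi=7-1=6
cmp esi, 5  (cmp 6,5)
jg L0: taken
after imul ebx, 1: ebx=12*1=12
after mod ebx, 13: ebx=12%13=12
after sub esi, 1: esi=6-1=5
cmp esi, 5  (cmp 5,5)
jg L0: not taken
halt.
Total executed instructions: 24.

24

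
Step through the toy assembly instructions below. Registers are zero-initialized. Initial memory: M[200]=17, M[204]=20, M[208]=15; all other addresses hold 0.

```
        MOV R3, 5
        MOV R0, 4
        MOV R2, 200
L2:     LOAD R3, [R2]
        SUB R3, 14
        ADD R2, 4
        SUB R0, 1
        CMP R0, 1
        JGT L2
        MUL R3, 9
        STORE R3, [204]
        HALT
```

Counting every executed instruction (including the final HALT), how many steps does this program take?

24

MOV R3, 5 → R3=5
MOV R0, 4 → R0=4
MOV R2, 200 → R2=200
LOAD R3, [R2] → R3=M[200]=17
SUB R3, 14 → R3=17-14=3
ADD R2, 4 → R2=200+4=204
SUB R0, 1 → R0=4-1=3
CMP R0, 1  (cmp 3,1)
JGT L2: taken
LOAD R3, [R2] → R3=M[204]=20
SUB R3, 14 → R3=20-14=6
ADD R2, 4 → R2=204+4=208
SUB R0, 1 → R0=3-1=2
CMP R0, 1  (cmp 2,1)
JGT L2: taken
LOAD R3, [R2] → R3=M[208]=15
SUB R3, 14 → R3=15-14=1
ADD R2, 4 → R2=208+4=212
SUB R0, 1 → R0=2-1=1
CMP R0, 1  (cmp 1,1)
JGT L2: not taken
MUL R3, 9 → R3=1*9=9
STORE R3, [204] → M[204]=9
halt.
Total executed instructions: 24.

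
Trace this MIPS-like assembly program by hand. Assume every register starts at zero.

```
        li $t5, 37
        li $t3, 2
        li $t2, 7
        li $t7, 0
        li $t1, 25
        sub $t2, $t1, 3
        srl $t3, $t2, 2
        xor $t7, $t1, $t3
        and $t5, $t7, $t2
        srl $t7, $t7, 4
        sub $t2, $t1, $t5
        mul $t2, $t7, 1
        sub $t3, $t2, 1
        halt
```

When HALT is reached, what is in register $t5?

li $t5, 37 → $t5=37
li $t3, 2 → $t3=2
li $t2, 7 → $t2=7
li $t7, 0 → $t7=0
li $t1, 25 → $t1=25
sub $t2, $t1, 3 → $t2=25-3=22
srl $t3, $t2, 2 → $t3=22>>2=5
xor $t7, $t1, $t3 → $t7=25^5=28
and $t5, $t7, $t2 → $t5=28&22=20
srl $t7, $t7, 4 → $t7=28>>4=1
sub $t2, $t1, $t5 → $t2=25-20=5
mul $t2, $t7, 1 → $t2=1*1=1
sub $t3, $t2, 1 → $t3=1-1=0
halt.

20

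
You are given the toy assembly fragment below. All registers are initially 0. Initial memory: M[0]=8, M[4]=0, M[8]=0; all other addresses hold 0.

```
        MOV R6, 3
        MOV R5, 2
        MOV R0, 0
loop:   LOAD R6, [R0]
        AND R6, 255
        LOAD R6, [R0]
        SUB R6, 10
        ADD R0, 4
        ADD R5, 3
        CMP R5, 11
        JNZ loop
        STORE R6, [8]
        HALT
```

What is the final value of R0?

12

R6=3
R5=2
R0=0
R6=M[0]=8
R6=8&255=8
R6=M[0]=8
R6=8-10=-2
R0=0+4=4
R5=2+3=5
CMP R5, 11  (cmp 5,11)
JNZ loop: taken
R6=M[4]=0
R6=0&255=0
R6=M[4]=0
R6=0-10=-10
R0=4+4=8
R5=5+3=8
CMP R5, 11  (cmp 8,11)
JNZ loop: taken
R6=M[8]=0
R6=0&255=0
R6=M[8]=0
R6=0-10=-10
R0=8+4=12
R5=8+3=11
CMP R5, 11  (cmp 11,11)
JNZ loop: not taken
STORE R6, [8] → M[8]=-10
halt.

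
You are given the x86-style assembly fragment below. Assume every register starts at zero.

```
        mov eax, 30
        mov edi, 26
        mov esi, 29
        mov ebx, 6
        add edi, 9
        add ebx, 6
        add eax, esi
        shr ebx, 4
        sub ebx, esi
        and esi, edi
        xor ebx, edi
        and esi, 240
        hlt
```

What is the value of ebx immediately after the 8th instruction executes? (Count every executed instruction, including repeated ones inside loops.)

after mov eax, 30: eax=30
after mov edi, 26: edi=26
after mov esi, 29: esi=29
after mov ebx, 6: ebx=6
after add edi, 9: edi=26+9=35
after add ebx, 6: ebx=6+6=12
after add eax, esi: eax=30+29=59
after shr ebx, 4: ebx=12>>4=0
After step 8: ebx = 0.

0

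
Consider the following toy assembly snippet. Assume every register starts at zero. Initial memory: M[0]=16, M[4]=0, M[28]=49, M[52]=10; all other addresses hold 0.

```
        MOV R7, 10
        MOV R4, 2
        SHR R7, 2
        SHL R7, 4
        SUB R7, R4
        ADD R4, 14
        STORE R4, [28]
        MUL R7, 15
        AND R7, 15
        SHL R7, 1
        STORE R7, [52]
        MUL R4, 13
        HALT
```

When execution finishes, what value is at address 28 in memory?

16

MOV R7, 10 → R7=10
MOV R4, 2 → R4=2
SHR R7, 2 → R7=10>>2=2
SHL R7, 4 → R7=2<<4=32
SUB R7, R4 → R7=32-2=30
ADD R4, 14 → R4=2+14=16
STORE R4, [28] → M[28]=16
MUL R7, 15 → R7=30*15=450
AND R7, 15 → R7=450&15=2
SHL R7, 1 → R7=2<<1=4
STORE R7, [52] → M[52]=4
MUL R4, 13 → R4=16*13=208
halt.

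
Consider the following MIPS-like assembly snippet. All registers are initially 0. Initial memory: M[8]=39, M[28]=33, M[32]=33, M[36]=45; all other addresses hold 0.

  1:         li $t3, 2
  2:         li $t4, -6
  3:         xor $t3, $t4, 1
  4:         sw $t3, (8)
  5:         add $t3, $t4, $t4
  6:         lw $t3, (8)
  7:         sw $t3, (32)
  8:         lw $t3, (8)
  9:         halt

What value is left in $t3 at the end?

after li $t3, 2: $t3=2
after li $t4, -6: $t4=-6
after xor $t3, $t4, 1: $t3=(-6)^1=-5
sw $t3, (8) → M[8]=-5
after add $t3, $t4, $t4: $t3=(-6)+(-6)=-12
after lw $t3, (8): $t3=M[8]=-5
sw $t3, (32) → M[32]=-5
after lw $t3, (8): $t3=M[8]=-5
halt.

-5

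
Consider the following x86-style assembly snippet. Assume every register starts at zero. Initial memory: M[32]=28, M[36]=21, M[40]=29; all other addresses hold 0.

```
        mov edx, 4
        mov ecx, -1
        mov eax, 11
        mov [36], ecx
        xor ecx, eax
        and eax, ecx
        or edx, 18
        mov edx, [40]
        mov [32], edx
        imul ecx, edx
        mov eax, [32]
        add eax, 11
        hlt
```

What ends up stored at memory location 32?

29

edx=4
ecx=-1
eax=11
mov [36], ecx → M[36]=-1
ecx=(-1)^11=-12
eax=11&(-12)=0
edx=4|18=22
edx=M[40]=29
mov [32], edx → M[32]=29
ecx=(-12)*29=-348
eax=M[32]=29
eax=29+11=40
halt.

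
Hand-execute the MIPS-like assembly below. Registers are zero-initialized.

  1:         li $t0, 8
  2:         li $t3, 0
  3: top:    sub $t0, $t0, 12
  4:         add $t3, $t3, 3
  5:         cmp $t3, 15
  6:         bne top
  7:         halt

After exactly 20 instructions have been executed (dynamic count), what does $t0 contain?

$t0=8
$t3=0
$t0=8-12=-4
$t3=0+3=3
cmp $t3, 15  (cmp 3,15)
bne top: taken
$t0=(-4)-12=-16
$t3=3+3=6
cmp $t3, 15  (cmp 6,15)
bne top: taken
$t0=(-16)-12=-28
$t3=6+3=9
cmp $t3, 15  (cmp 9,15)
bne top: taken
$t0=(-28)-12=-40
$t3=9+3=12
cmp $t3, 15  (cmp 12,15)
bne top: taken
$t0=(-40)-12=-52
$t3=12+3=15
After step 20: $t0 = -52.

-52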